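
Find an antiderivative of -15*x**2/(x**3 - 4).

-5*log(x**3 - 4) + C

Let u = x**3 - 4, so du = (3*x**2) dx.
Rewriting, the integral becomes -5·∫ 1/u du = -5·log(u).
Substituting back, u = x**3 - 4.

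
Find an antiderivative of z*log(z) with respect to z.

Use integration by parts with u = log(z), dv = z dz.
Then du = 1/z dz and v = z**2/2.

z**2*log(z)/2 - z**2/4 + C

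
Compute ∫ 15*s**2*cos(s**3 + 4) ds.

5*sin(s**3 + 4) + C

Let u = s**3 + 4, so du = (3*s**2) ds.
Rewriting, the integral becomes 5·∫ cos(u) du = 5·sin(u).
Substituting back, u = s**3 + 4.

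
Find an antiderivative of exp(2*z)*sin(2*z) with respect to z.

exp(2*z)*sin(2*z)/4 - exp(2*z)*cos(2*z)/4 + C

Let I denote the integral. Integrate by parts with u = sin(2*z), dv = exp(2*z) dz, so v = exp(2*z)/2: I = exp(2*z)*sin(2*z)/2 − ∫ exp(2*z)*cos(2*z) dz.
Apply parts again with u = cos(2*z), dv = exp(2*z) dz: ∫ exp(2*z)*cos(2*z) dz = exp(2*z)*cos(2*z)/2 + I. Substituting back brings back I: I = exp(2*z)*sin(2*z)/2 - exp(2*z)*cos(2*z)/2 − I.
Solving for I: (1 + 1)·I equals the remaining terms, so I = (1/2)·(exp(2*z)*sin(2*z)/2 - exp(2*z)*cos(2*z)/2).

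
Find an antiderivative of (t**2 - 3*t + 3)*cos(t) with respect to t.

Use integration by parts with u = t**2 - 3*t + 3, dv = cos(t) dt, so v = sin(t).
Apply parts 2 times (tabular method): alternate signs, differentiate u down to 0, integrate dv up.

t**2*sin(t) - 3*t*sin(t) + 2*t*cos(t) + sin(t) - 3*cos(t) + C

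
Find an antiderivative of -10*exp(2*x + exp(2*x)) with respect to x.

Let u = exp(2*x), so du = (2*exp(2*x)) dx.
Rewriting, the integral becomes -5·∫ e^u du = -5·e^u.
Substituting back, u = exp(2*x).

-5*exp(exp(2*x)) + C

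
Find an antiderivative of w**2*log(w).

w**3*log(w)/3 - w**3/9 + C

Use integration by parts with u = log(w), dv = w**2 dw.
Then du = 1/w dw and v = w**3/3.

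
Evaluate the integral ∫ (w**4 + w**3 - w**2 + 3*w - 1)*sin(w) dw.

Use integration by parts with u = w**4 + w**3 - w**2 + 3*w - 1, dv = sin(w) dw, so v = -cos(w).
Apply parts 4 times (tabular method): alternate signs, differentiate u down to 0, integrate dv up.

-w**4*cos(w) + 4*w**3*sin(w) - w**3*cos(w) + 3*w**2*sin(w) + 13*w**2*cos(w) - 26*w*sin(w) + 3*w*cos(w) - 3*sin(w) - 25*cos(w) + C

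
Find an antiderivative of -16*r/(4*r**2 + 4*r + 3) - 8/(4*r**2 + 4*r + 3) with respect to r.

-2*log(4*r**2 + 4*r + 3) + C

Let u = 4*r**2 + 4*r + 3, so du = (8*r + 4) dr.
Rewriting, the integral becomes -2·∫ 1/u du = -2·log(u).
Substituting back, u = 4*r**2 + 4*r + 3.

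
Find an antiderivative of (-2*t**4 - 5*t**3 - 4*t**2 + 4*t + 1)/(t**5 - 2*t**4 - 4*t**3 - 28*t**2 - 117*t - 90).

-977*log(t - 5)/714 + log(t + 1)/15 - 15*log(t + 2)/91 - 1179*log(t**2 + 9)/4420 - 5351*atan(t/3)/6630 + C

Factor the denominator: (t - 5)*(t + 1)*(t + 2)*(t**2 + 9).
Partial-fraction decomposition: -(1179*t + 5351)/(2210*(t**2 + 9)) - 15/(91*(t + 2)) + 1/(15*(t + 1)) - 977/(714*(t - 5)).
Integrate each term; A/(t−a) gives A·log|t−a|; the (Bt+D)/(t²+p²) term gives a log and an atan.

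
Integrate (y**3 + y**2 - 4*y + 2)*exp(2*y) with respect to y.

(4*y**3 - 2*y**2 - 14*y + 15)*exp(2*y)/8 + C

Use integration by parts with u = y**3 + y**2 - 4*y + 2, dv = exp(2*y) dy, so v = exp(2*y)/2.
Apply parts 3 times (tabular method): alternate signs, differentiate u down to 0, integrate dv up.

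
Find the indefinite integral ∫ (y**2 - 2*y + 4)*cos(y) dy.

y**2*sin(y) - 2*y*sin(y) + 2*y*cos(y) + 2*sin(y) - 2*cos(y) + C

Use integration by parts with u = y**2 - 2*y + 4, dv = cos(y) dy, so v = sin(y).
Apply parts 2 times (tabular method): alternate signs, differentiate u down to 0, integrate dv up.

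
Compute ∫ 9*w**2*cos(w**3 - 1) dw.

Let u = w**3 - 1, so du = (3*w**2) dw.
Rewriting, the integral becomes 3·∫ cos(u) du = 3·sin(u).
Substituting back, u = w**3 - 1.

3*sin(w**3 - 1) + C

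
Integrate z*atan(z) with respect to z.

z**2*atan(z)/2 - z/2 + atan(z)/2 + C

Use integration by parts with u = arctan(z), dv = z dz.
Then du = 1/(z**2 + 1) dz.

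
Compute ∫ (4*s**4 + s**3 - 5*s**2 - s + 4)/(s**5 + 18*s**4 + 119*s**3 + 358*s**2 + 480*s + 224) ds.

log(s + 1)/18 - 21*log(s + 2)/10 - 493*log(s + 4)/18 + 1003*log(s + 7)/30 - 148/(3*s + 12) + C

Factor the denominator: (s + 1)*(s + 2)*(s + 4)**2*(s + 7).
Partial-fraction decomposition: 1003/(30*(s + 7)) - 493/(18*(s + 4)) + 148/(3*(s + 4)**2) - 21/(10*(s + 2)) + 1/(18*(s + 1)).
Integrate each term; A/(s−a) gives A·log|s−a|; A/(s−a)² gives −A/(s−a).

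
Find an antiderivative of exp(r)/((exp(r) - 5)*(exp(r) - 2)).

log(exp(r) - 5)/3 - log(exp(r) - 2)/3 + C

Let u = e^r, du = e^r dr.
The integral becomes ∫ du/((u-5)(u-2)); decompose into partial fractions.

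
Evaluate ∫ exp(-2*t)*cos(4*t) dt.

Let I denote the integral. Integrate by parts with u = cos(4*t), dv = exp(-2*t) dt, so v = -exp(-2*t)/2: I = -exp(-2*t)*cos(4*t)/2 − 2·∫ exp(-2*t)*sin(4*t) dt.
Apply parts again with u = sin(4*t), dv = exp(-2*t) dt: ∫ exp(-2*t)*sin(4*t) dt = -exp(-2*t)*sin(4*t)/2 + 2·I. Substituting back brings back I: I = exp(-2*t)*sin(4*t) - exp(-2*t)*cos(4*t)/2 − 4·I.
Solving for I: (1 + 4)·I equals the remaining terms, so I = (1/5)·(exp(-2*t)*sin(4*t) - exp(-2*t)*cos(4*t)/2).

exp(-2*t)*sin(4*t)/5 - exp(-2*t)*cos(4*t)/10 + C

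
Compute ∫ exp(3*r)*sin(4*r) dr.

3*exp(3*r)*sin(4*r)/25 - 4*exp(3*r)*cos(4*r)/25 + C

Let I denote the integral. Integrate by parts with u = sin(4*r), dv = exp(3*r) dr, so v = exp(3*r)/3: I = exp(3*r)*sin(4*r)/3 − (4/3)·∫ exp(3*r)*cos(4*r) dr.
Apply parts again with u = cos(4*r), dv = exp(3*r) dr: ∫ exp(3*r)*cos(4*r) dr = exp(3*r)*cos(4*r)/3 + (4/3)·I. Substituting back brings back I: I = exp(3*r)*sin(4*r)/3 - 4*exp(3*r)*cos(4*r)/9 − (16/9)·I.
Solving for I: (1 + 16/9)·I equals the remaining terms, so I = (9/25)·(exp(3*r)*sin(4*r)/3 - 4*exp(3*r)*cos(4*r)/9).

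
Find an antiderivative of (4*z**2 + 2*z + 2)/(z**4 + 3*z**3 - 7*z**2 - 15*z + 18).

22*log(z - 2)/25 - log(z - 1)/2 - 19*log(z + 3)/50 - 8/(5*z + 15) + C

Factor the denominator: (z - 2)*(z - 1)*(z + 3)**2.
Partial-fraction decomposition: -19/(50*(z + 3)) + 8/(5*(z + 3)**2) - 1/(2*(z - 1)) + 22/(25*(z - 2)).
Integrate each term; A/(z−a) gives A·log|z−a|; A/(z−a)² gives −A/(z−a).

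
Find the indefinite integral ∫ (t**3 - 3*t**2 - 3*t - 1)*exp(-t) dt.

(-t**3 + 3*t + 4)*exp(-t) + C

Use integration by parts with u = t**3 - 3*t**2 - 3*t - 1, dv = exp(-t) dt, so v = -exp(-t).
Apply parts 3 times (tabular method): alternate signs, differentiate u down to 0, integrate dv up.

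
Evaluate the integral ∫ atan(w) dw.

Use integration by parts with u = arctan(w), dv = dw.
Then du = 1/(w**2 + 1) dw.

w*atan(w) - log(w**2 + 1)/2 + C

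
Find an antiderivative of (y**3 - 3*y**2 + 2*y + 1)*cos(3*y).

Use integration by parts with u = y**3 - 3*y**2 + 2*y + 1, dv = cos(3*y) dy, so v = sin(3*y)/3.
Apply parts 3 times (tabular method): alternate signs, differentiate u down to 0, integrate dv up.

y**3*sin(3*y)/3 - y**2*sin(3*y) + y**2*cos(3*y)/3 + 4*y*sin(3*y)/9 - 2*y*cos(3*y)/3 + 5*sin(3*y)/9 + 4*cos(3*y)/27 + C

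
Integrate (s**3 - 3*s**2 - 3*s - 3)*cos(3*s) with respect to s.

s**3*sin(3*s)/3 - s**2*sin(3*s) + s**2*cos(3*s)/3 - 11*s*sin(3*s)/9 - 2*s*cos(3*s)/3 - 7*sin(3*s)/9 - 11*cos(3*s)/27 + C

Use integration by parts with u = s**3 - 3*s**2 - 3*s - 3, dv = cos(3*s) ds, so v = sin(3*s)/3.
Apply parts 3 times (tabular method): alternate signs, differentiate u down to 0, integrate dv up.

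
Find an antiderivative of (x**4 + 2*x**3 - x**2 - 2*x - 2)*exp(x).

Use integration by parts with u = x**4 + 2*x**3 - x**2 - 2*x - 2, dv = exp(x) dx, so v = exp(x).
Apply parts 4 times (tabular method): alternate signs, differentiate u down to 0, integrate dv up.

(x**4 - 2*x**3 + 5*x**2 - 12*x + 10)*exp(x) + C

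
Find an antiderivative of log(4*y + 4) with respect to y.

y*log(4*y + 4) - y + log(y + 1) + C

Use integration by parts with u = log(4*y + 4), dv = dy.
Then du = 4/(4*y + 4) dy and v = y.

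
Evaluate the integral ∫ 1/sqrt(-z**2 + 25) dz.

Substitute z = 5·sin(θ), so dz = 5·cos(θ) dθ and the radical becomes sqrt(-z**2 + 25) = 5·cos(θ) by the Pythagorean identity.
Integrate the resulting trig expression in θ, then back-substitute θ = asin(z/5), sin(θ) = z/5, cos(θ) = sqrt(-z**2 + 25)/5 (absorbing any constant into C).

asin(z/5) + C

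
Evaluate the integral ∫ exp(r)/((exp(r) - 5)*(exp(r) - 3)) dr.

Let u = e^r, du = e^r dr.
The integral becomes ∫ du/((u-5)(u-3)); decompose into partial fractions.

log(exp(r) - 5)/2 - log(exp(r) - 3)/2 + C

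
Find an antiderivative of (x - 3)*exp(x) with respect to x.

Use integration by parts with u = x - 3, dv = exp(x) dx, so v = exp(x).
Apply parts 1 times (tabular method): alternate signs, differentiate u down to 0, integrate dv up.

(x - 4)*exp(x) + C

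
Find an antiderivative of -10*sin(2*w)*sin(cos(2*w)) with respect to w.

Let u = cos(2*w), so du = (-2*sin(2*w)) dw.
Rewriting, the integral becomes 5·∫ sin(u) du = 5·-cos(u).
Substituting back, u = cos(2*w).

-5*cos(cos(2*w)) + C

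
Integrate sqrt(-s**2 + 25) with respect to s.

s*sqrt(-s**2 + 25)/2 + 25*asin(s/5)/2 + C

Substitute s = 5·sin(θ), so ds = 5·cos(θ) dθ and the radical becomes sqrt(-s**2 + 25) = 5·cos(θ) by the Pythagorean identity.
Integrate the resulting trig expression in θ, then back-substitute θ = asin(s/5), sin(θ) = s/5, cos(θ) = sqrt(-s**2 + 25)/5 (absorbing any constant into C).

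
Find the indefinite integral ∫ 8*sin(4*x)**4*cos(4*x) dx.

Let u = sin(4*x), so du = (4*cos(4*x)) dx.
Rewriting, the integral becomes 2·∫ u^4 du = 2·u^5/5.
Substituting back, u = sin(4*x).

2*sin(4*x)**5/5 + C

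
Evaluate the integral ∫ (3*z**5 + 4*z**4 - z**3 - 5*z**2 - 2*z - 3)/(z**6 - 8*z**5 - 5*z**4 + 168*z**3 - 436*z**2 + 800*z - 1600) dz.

5806*log(z - 5)/145 - 75383*log(z - 4)/2025 + 3434*log(z + 5)/11745 - 39*log(z**2 + 4)/725 + 157*atan(z/2)/5800 + 3941/(180*z - 720) + C

Factor the denominator: (z - 5)*(z - 4)**2*(z + 5)*(z**2 + 4).
Partial-fraction decomposition: -(312*z - 157)/(2900*(z**2 + 4)) + 3434/(11745*(z + 5)) - 75383/(2025*(z - 4)) - 3941/(180*(z - 4)**2) + 5806/(145*(z - 5)).
Integrate each term; A/(z−a) gives A·log|z−a|; the (Bz+D)/(z²+p²) term gives a log and an atan.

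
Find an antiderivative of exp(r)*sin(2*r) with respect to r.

Let I denote the integral. Integrate by parts with u = sin(2*r), dv = exp(r) dr, so v = exp(r): I = exp(r)*sin(2*r) − 2·∫ exp(r)*cos(2*r) dr.
Apply parts again with u = cos(2*r), dv = exp(r) dr: ∫ exp(r)*cos(2*r) dr = exp(r)*cos(2*r) + 2·I. Substituting back brings back I: I = exp(r)*sin(2*r) - 2*exp(r)*cos(2*r) − 4·I.
Solving for I: (1 + 4)·I equals the remaining terms, so I = (1/5)·(exp(r)*sin(2*r) - 2*exp(r)*cos(2*r)).

exp(r)*sin(2*r)/5 - 2*exp(r)*cos(2*r)/5 + C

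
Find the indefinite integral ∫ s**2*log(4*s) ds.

s**3*(log(s) + 2*log(2))/3 - s**3/9 + C

Use integration by parts with u = log(4*s), dv = s**2 ds.
Then du = 1/s ds and v = s**3/3.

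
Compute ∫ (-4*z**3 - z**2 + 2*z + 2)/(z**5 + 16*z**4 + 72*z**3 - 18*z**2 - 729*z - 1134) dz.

Factor the denominator: (z - 3)*(z + 3)**2*(z + 6)*(z + 7).
Partial-fraction decomposition: 1311/(160*(z + 7)) - 818/(81*(z + 6)) + 1675/(864*(z + 3)) - 95/(72*(z + 3)**2) - 109/(3240*(z - 3)).
Integrate each term; A/(z−a) gives A·log|z−a|; A/(z−a)² gives −A/(z−a).

-109*log(z - 3)/3240 + 1675*log(z + 3)/864 - 818*log(z + 6)/81 + 1311*log(z + 7)/160 + 95/(72*z + 216) + C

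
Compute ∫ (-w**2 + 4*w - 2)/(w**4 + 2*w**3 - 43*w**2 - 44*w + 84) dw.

-7*log(w - 6)/260 - log(w - 1)/120 - 7*log(w + 2)/60 + 79*log(w + 7)/520 + C

Factor the denominator: (w - 6)*(w - 1)*(w + 2)*(w + 7).
Partial-fraction decomposition: 79/(520*(w + 7)) - 7/(60*(w + 2)) - 1/(120*(w - 1)) - 7/(260*(w - 6)).
Integrate each term: A/(w−a) contributes A·log|w−a|.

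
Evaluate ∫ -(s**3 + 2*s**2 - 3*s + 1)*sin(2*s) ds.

Use integration by parts with u = s**3 + 2*s**2 - 3*s + 1, dv = -sin(2*s) ds, so v = cos(2*s)/2.
Apply parts 3 times (tabular method): alternate signs, differentiate u down to 0, integrate dv up.

s**3*cos(2*s)/2 - 3*s**2*sin(2*s)/4 + s**2*cos(2*s) - s*sin(2*s) - 9*s*cos(2*s)/4 + 9*sin(2*s)/8 + C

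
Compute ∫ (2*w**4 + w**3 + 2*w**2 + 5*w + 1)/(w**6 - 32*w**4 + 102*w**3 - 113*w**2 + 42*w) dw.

Factor the denominator: w*(w - 3)*(w - 2)*(w - 1)**2*(w + 7).
Partial-fraction decomposition: -4523/(40320*(w + 7)) + 193/(128*(w - 1)) + 11/(16*(w - 1)**2) - 59/(18*(w - 2)) + 223/(120*(w - 3)) + 1/(42*w).
Integrate each term; A/(w−a) gives A·log|w−a|; A/(w−a)² gives −A/(w−a).

log(w)/42 + 223*log(w - 3)/120 - 59*log(w - 2)/18 + 193*log(w - 1)/128 - 4523*log(w + 7)/40320 - 11/(16*w - 16) + C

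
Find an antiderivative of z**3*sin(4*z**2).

Let u = z², du = 2z dz; rewrite as (1/2)∫ u^1·sin(4u) du.
Now integrate by parts 1 time.

-z**2*cos(4*z**2)/8 + sin(4*z**2)/32 + C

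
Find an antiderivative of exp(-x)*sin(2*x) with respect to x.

Let I denote the integral. Integrate by parts with u = sin(2*x), dv = exp(-x) dx, so v = -exp(-x): I = -exp(-x)*sin(2*x) + 2·∫ exp(-x)*cos(2*x) dx.
Apply parts again with u = cos(2*x), dv = exp(-x) dx: ∫ exp(-x)*cos(2*x) dx = -exp(-x)*cos(2*x) − 2·I. Substituting back brings back I: I = -exp(-x)*sin(2*x) - 2*exp(-x)*cos(2*x) − 4·I.
Solving for I: (1 + 4)·I equals the remaining terms, so I = (1/5)·(-exp(-x)*sin(2*x) - 2*exp(-x)*cos(2*x)).

-exp(-x)*sin(2*x)/5 - 2*exp(-x)*cos(2*x)/5 + C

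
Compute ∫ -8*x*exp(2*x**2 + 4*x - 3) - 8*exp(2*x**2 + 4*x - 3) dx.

Let u = 2*x**2 + 4*x - 3, so du = (4*x + 4) dx.
Rewriting, the integral becomes -2·∫ e^u du = -2·e^u.
Substituting back, u = 2*x**2 + 4*x - 3.

-2*exp(2*x**2 + 4*x - 3) + C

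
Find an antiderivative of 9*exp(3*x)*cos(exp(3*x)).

3*sin(exp(3*x)) + C

Let u = exp(3*x), so du = (3*exp(3*x)) dx.
Rewriting, the integral becomes 3·∫ cos(u) du = 3·sin(u).
Substituting back, u = exp(3*x).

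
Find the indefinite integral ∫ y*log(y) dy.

y**2*log(y)/2 - y**2/4 + C

Use integration by parts with u = log(y), dv = y dy.
Then du = 1/y dy and v = y**2/2.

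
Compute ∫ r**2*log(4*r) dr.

Use integration by parts with u = log(4*r), dv = r**2 dr.
Then du = 1/r dr and v = r**3/3.

r**3*(log(r) + 2*log(2))/3 - r**3/9 + C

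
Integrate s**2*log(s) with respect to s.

s**3*log(s)/3 - s**3/9 + C

Use integration by parts with u = log(s), dv = s**2 ds.
Then du = 1/s ds and v = s**3/3.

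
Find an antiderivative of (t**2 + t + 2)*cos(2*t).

Use integration by parts with u = t**2 + t + 2, dv = cos(2*t) dt, so v = sin(2*t)/2.
Apply parts 2 times (tabular method): alternate signs, differentiate u down to 0, integrate dv up.

t**2*sin(2*t)/2 + t*sin(2*t)/2 + t*cos(2*t)/2 + 3*sin(2*t)/4 + cos(2*t)/4 + C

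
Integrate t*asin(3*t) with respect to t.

t**2*asin(3*t)/2 + t*sqrt(-9*t**2 + 1)/12 - asin(3*t)/36 + C

Use integration by parts with u = arcsin(3*t), dv = t dt.
Then du = 3/sqrt(-9*t**2 + 1) dt.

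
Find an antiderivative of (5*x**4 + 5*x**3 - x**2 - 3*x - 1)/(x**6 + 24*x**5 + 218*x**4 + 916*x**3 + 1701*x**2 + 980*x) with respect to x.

Factor the denominator: x*(x + 1)*(x + 4)*(x + 5)*(x + 7)**2.
Partial-fraction decomposition: 19645/(882*(x + 7)) + 10261/(252*(x + 7)**2) - 2489/(80*(x + 5)) + 955/(108*(x + 4)) - 1/(432*(x + 1)) - 1/(980*x).
Integrate each term; A/(x−a) gives A·log|x−a|; A/(x−a)² gives −A/(x−a).

-log(x)/980 - log(x + 1)/432 + 955*log(x + 4)/108 - 2489*log(x + 5)/80 + 19645*log(x + 7)/882 - 10261/(252*x + 1764) + C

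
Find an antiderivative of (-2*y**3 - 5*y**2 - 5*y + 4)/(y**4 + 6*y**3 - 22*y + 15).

Factor the denominator: (y - 1)**2*(y + 3)*(y + 5).
Partial-fraction decomposition: -77/(36*(y + 5)) + 7/(8*(y + 3)) - 53/(72*(y - 1)) - 1/(3*(y - 1)**2).
Integrate each term; A/(y−a) gives A·log|y−a|; A/(y−a)² gives −A/(y−a).

-53*log(y - 1)/72 + 7*log(y + 3)/8 - 77*log(y + 5)/36 + 1/(3*y - 3) + C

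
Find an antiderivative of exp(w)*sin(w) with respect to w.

Let I denote the integral. Integrate by parts with u = sin(w), dv = exp(w) dw, so v = exp(w): I = exp(w)*sin(w) − ∫ exp(w)*cos(w) dw.
Apply parts again with u = cos(w), dv = exp(w) dw: ∫ exp(w)*cos(w) dw = exp(w)*cos(w) + I. Substituting back brings back I: I = exp(w)*sin(w) - exp(w)*cos(w) − I.
Solving for I: (1 + 1)·I equals the remaining terms, so I = (1/2)·(exp(w)*sin(w) - exp(w)*cos(w)).

exp(w)*sin(w)/2 - exp(w)*cos(w)/2 + C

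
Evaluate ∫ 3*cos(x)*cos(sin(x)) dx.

Let u = sin(x), so du = (cos(x)) dx.
Rewriting, the integral becomes 3·∫ cos(u) du = 3·sin(u).
Substituting back, u = sin(x).

3*sin(sin(x)) + C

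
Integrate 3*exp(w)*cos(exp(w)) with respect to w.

Let u = exp(w), so du = (exp(w)) dw.
Rewriting, the integral becomes 3·∫ cos(u) du = 3·sin(u).
Substituting back, u = exp(w).

3*sin(exp(w)) + C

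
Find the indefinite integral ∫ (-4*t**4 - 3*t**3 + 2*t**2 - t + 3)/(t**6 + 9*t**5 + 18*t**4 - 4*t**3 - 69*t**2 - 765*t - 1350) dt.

-43*log(t - 3)/640 + 3*log(t + 2)/65 + 9007*log(t + 5)/36992 - 3343*log(t**2 + 9)/30056 + 667*atan(t/3)/45084 + 689/(272*t + 1360) + C

Factor the denominator: (t - 3)*(t + 2)*(t + 5)**2*(t**2 + 9).
Partial-fraction decomposition: -(3343*t - 667)/(15028*(t**2 + 9)) + 9007/(36992*(t + 5)) - 689/(272*(t + 5)**2) + 3/(65*(t + 2)) - 43/(640*(t - 3)).
Integrate each term; A/(t−a) gives A·log|t−a|; the (Bt+D)/(t²+p²) term gives a log and an atan.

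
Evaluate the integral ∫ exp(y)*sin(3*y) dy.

exp(y)*sin(3*y)/10 - 3*exp(y)*cos(3*y)/10 + C

Let I denote the integral. Integrate by parts with u = sin(3*y), dv = exp(y) dy, so v = exp(y): I = exp(y)*sin(3*y) − 3·∫ exp(y)*cos(3*y) dy.
Apply parts again with u = cos(3*y), dv = exp(y) dy: ∫ exp(y)*cos(3*y) dy = exp(y)*cos(3*y) + 3·I. Substituting back brings back I: I = exp(y)*sin(3*y) - 3*exp(y)*cos(3*y) − 9·I.
Solving for I: (1 + 9)·I equals the remaining terms, so I = (1/10)·(exp(y)*sin(3*y) - 3*exp(y)*cos(3*y)).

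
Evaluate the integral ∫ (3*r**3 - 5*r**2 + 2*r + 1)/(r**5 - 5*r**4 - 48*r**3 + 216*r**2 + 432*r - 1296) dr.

Factor the denominator: (r - 6)**2*(r - 2)*(r + 3)*(r + 6).
Partial-fraction decomposition: -839/(3456*(r + 6)) + 131/(1215*(r + 3)) + 9/(640*(r - 2)) + 235/(1944*(r - 6)) + 481/(432*(r - 6)**2).
Integrate each term; A/(r−a) gives A·log|r−a|; A/(r−a)² gives −A/(r−a).

235*log(r - 6)/1944 + 9*log(r - 2)/640 + 131*log(r + 3)/1215 - 839*log(r + 6)/3456 - 481/(432*r - 2592) + C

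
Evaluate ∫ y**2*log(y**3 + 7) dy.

Let u = y**3 + 7, so du = (3*y**2) dy.
The integral becomes (1/3)·∫ log(u) du; integrate by parts with u′=log(u), dv′=du.

y**3*log(y**3 + 7)/3 - y**3/3 + 7*log(y**3 + 7)/3 + C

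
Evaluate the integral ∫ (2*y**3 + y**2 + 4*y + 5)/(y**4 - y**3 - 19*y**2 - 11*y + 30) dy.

Factor the denominator: (y - 5)*(y - 1)*(y + 2)*(y + 3).
Partial-fraction decomposition: 13/(8*(y + 3)) - 5/(7*(y + 2)) - 1/(4*(y - 1)) + 75/(56*(y - 5)).
Integrate each term: A/(y−a) contributes A·log|y−a|.

75*log(y - 5)/56 - log(y - 1)/4 - 5*log(y + 2)/7 + 13*log(y + 3)/8 + C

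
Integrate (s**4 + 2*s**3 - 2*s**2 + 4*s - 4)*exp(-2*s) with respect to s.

(-s**4 - 4*s**3 - 4*s**2 - 8*s)*exp(-2*s)/2 + C

Use integration by parts with u = s**4 + 2*s**3 - 2*s**2 + 4*s - 4, dv = exp(-2*s) ds, so v = -exp(-2*s)/2.
Apply parts 4 times (tabular method): alternate signs, differentiate u down to 0, integrate dv up.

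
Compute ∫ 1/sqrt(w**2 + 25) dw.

Substitute w = 5·tan(θ), so dw = 5·sec(θ)^2 dθ and the radical becomes sqrt(w**2 + 25) = 5·sec(θ) by the Pythagorean identity.
Integrate the resulting trig expression in θ, then back-substitute tan(θ) = w/5, sec(θ) = sqrt(w**2 + 25)/5 (absorbing any constant into C).

log(w + sqrt(w**2 + 25)) + C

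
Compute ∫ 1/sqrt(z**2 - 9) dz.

log(z + sqrt(z**2 - 9)) + C

Substitute z = 3·sec(θ), so dz = 3·sec(θ)*tan(θ) dθ and the radical becomes sqrt(z**2 - 9) = 3·tan(θ) by the Pythagorean identity.
Integrate the resulting trig expression in θ, then back-substitute sec(θ) = z/3, tan(θ) = sqrt(z**2 - 9)/3 (absorbing any constant into C).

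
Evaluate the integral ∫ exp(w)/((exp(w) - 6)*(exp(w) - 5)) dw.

Let u = e^w, du = e^w dw.
The integral becomes ∫ du/((u-6)(u-5)); decompose into partial fractions.

log(exp(w) - 6) - log(exp(w) - 5) + C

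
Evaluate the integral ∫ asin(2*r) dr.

r*asin(2*r) + sqrt(-4*r**2 + 1)/2 + C

Use integration by parts with u = arcsin(2*r), dv = dr.
Then du = 2/sqrt(-4*r**2 + 1) dr.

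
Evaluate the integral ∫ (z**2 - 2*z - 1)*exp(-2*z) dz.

Use integration by parts with u = z**2 - 2*z - 1, dv = exp(-2*z) dz, so v = -exp(-2*z)/2.
Apply parts 2 times (tabular method): alternate signs, differentiate u down to 0, integrate dv up.

(-2*z**2 + 2*z + 3)*exp(-2*z)/4 + C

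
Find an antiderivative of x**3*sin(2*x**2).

Let u = x², du = 2x dx; rewrite as (1/2)∫ u^1·sin(2u) du.
Now integrate by parts 1 time.

-x**2*cos(2*x**2)/4 + sin(2*x**2)/8 + C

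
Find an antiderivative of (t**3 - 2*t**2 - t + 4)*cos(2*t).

t**3*sin(2*t)/2 - t**2*sin(2*t) + 3*t**2*cos(2*t)/4 - 5*t*sin(2*t)/4 - t*cos(2*t) + 5*sin(2*t)/2 - 5*cos(2*t)/8 + C

Use integration by parts with u = t**3 - 2*t**2 - t + 4, dv = cos(2*t) dt, so v = sin(2*t)/2.
Apply parts 3 times (tabular method): alternate signs, differentiate u down to 0, integrate dv up.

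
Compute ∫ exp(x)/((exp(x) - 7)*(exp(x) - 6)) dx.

log(exp(x) - 7) - log(exp(x) - 6) + C

Let u = e^x, du = e^x dx.
The integral becomes ∫ du/((u-7)(u-6)); decompose into partial fractions.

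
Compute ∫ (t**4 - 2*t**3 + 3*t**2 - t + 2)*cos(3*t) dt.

t**4*sin(3*t)/3 - 2*t**3*sin(3*t)/3 + 4*t**3*cos(3*t)/9 + 5*t**2*sin(3*t)/9 - 2*t**2*cos(3*t)/3 + t*sin(3*t)/9 + 10*t*cos(3*t)/27 + 44*sin(3*t)/81 + cos(3*t)/27 + C

Use integration by parts with u = t**4 - 2*t**3 + 3*t**2 - t + 2, dv = cos(3*t) dt, so v = sin(3*t)/3.
Apply parts 4 times (tabular method): alternate signs, differentiate u down to 0, integrate dv up.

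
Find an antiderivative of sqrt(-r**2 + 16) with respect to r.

r*sqrt(-r**2 + 16)/2 + 8*asin(r/4) + C

Substitute r = 4·sin(θ), so dr = 4·cos(θ) dθ and the radical becomes sqrt(-r**2 + 16) = 4·cos(θ) by the Pythagorean identity.
Integrate the resulting trig expression in θ, then back-substitute θ = asin(r/4), sin(θ) = r/4, cos(θ) = sqrt(-r**2 + 16)/4 (absorbing any constant into C).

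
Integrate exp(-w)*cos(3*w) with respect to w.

3*exp(-w)*sin(3*w)/10 - exp(-w)*cos(3*w)/10 + C

Let I denote the integral. Integrate by parts with u = cos(3*w), dv = exp(-w) dw, so v = -exp(-w): I = -exp(-w)*cos(3*w) − 3·∫ exp(-w)*sin(3*w) dw.
Apply parts again with u = sin(3*w), dv = exp(-w) dw: ∫ exp(-w)*sin(3*w) dw = -exp(-w)*sin(3*w) + 3·I. Substituting back brings back I: I = 3*exp(-w)*sin(3*w) - exp(-w)*cos(3*w) − 9·I.
Solving for I: (1 + 9)·I equals the remaining terms, so I = (1/10)·(3*exp(-w)*sin(3*w) - exp(-w)*cos(3*w)).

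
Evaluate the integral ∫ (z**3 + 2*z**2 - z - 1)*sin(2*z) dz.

-z**3*cos(2*z)/2 + 3*z**2*sin(2*z)/4 - z**2*cos(2*z) + z*sin(2*z) + 5*z*cos(2*z)/4 - 5*sin(2*z)/8 + cos(2*z) + C

Use integration by parts with u = z**3 + 2*z**2 - z - 1, dv = sin(2*z) dz, so v = -cos(2*z)/2.
Apply parts 3 times (tabular method): alternate signs, differentiate u down to 0, integrate dv up.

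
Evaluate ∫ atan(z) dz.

z*atan(z) - log(z**2 + 1)/2 + C

Use integration by parts with u = arctan(z), dv = dz.
Then du = 1/(z**2 + 1) dz.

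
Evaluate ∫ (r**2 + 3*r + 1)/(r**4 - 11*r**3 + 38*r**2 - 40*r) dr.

Factor the denominator: r*(r - 5)*(r - 4)*(r - 2).
Partial-fraction decomposition: 11/(12*(r - 2)) - 29/(8*(r - 4)) + 41/(15*(r - 5)) - 1/(40*r).
Integrate each term: A/(r−a) contributes A·log|r−a|.

-log(r)/40 + 41*log(r - 5)/15 - 29*log(r - 4)/8 + 11*log(r - 2)/12 + C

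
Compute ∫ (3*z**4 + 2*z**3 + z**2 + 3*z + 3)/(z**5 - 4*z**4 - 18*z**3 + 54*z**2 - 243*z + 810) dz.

1459*log(z - 6)/495 - 53*log(z - 3)/72 + 819*log(z + 5)/1496 + 41*log(z**2 + 9)/340 + 643*atan(z/3)/1530 + C

Factor the denominator: (z - 6)*(z - 3)*(z + 5)*(z**2 + 9).
Partial-fraction decomposition: (123*z + 643)/(510*(z**2 + 9)) + 819/(1496*(z + 5)) - 53/(72*(z - 3)) + 1459/(495*(z - 6)).
Integrate each term; A/(z−a) gives A·log|z−a|; the (Bz+D)/(z²+p²) term gives a log and an atan.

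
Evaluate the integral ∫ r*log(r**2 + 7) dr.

r**2*log(r**2 + 7)/2 - r**2/2 + 7*log(r**2 + 7)/2 + C

Let u = r**2 + 7, so du = (2*r) dr.
The integral becomes (1/2)·∫ log(u) du; integrate by parts with u′=log(u), dv′=du.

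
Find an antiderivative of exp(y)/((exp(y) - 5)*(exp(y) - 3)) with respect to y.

log(exp(y) - 5)/2 - log(exp(y) - 3)/2 + C

Let u = e^y, du = e^y dy.
The integral becomes ∫ du/((u-3)(u-5)); decompose into partial fractions.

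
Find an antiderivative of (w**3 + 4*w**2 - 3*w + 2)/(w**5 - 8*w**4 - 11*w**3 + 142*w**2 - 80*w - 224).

Factor the denominator: (w - 7)*(w - 4)*(w - 2)*(w + 1)*(w + 4).
Partial-fraction decomposition: 7/(792*(w + 4)) - 1/(45*(w + 1)) + 1/(9*(w - 2)) - 59/(120*(w - 4)) + 13/(33*(w - 7)).
Integrate each term: A/(w−a) contributes A·log|w−a|.

13*log(w - 7)/33 - 59*log(w - 4)/120 + log(w - 2)/9 - log(w + 1)/45 + 7*log(w + 4)/792 + C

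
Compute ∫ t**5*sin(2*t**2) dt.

Let u = t², du = 2t dt; rewrite as (1/2)∫ u^2·sin(2u) du.
Now integrate by parts 2 times.

-t**4*cos(2*t**2)/4 + t**2*sin(2*t**2)/4 + cos(2*t**2)/8 + C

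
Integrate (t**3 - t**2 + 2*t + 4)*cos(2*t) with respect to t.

Use integration by parts with u = t**3 - t**2 + 2*t + 4, dv = cos(2*t) dt, so v = sin(2*t)/2.
Apply parts 3 times (tabular method): alternate signs, differentiate u down to 0, integrate dv up.

t**3*sin(2*t)/2 - t**2*sin(2*t)/2 + 3*t**2*cos(2*t)/4 + t*sin(2*t)/4 - t*cos(2*t)/2 + 9*sin(2*t)/4 + cos(2*t)/8 + C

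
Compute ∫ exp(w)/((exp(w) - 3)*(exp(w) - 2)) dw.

log(exp(w) - 3) - log(exp(w) - 2) + C

Let u = e^w, du = e^w dw.
The integral becomes ∫ du/((u-3)(u-2)); decompose into partial fractions.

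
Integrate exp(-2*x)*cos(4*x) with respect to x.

Let I denote the integral. Integrate by parts with u = cos(4*x), dv = exp(-2*x) dx, so v = -exp(-2*x)/2: I = -exp(-2*x)*cos(4*x)/2 − 2·∫ exp(-2*x)*sin(4*x) dx.
Apply parts again with u = sin(4*x), dv = exp(-2*x) dx: ∫ exp(-2*x)*sin(4*x) dx = -exp(-2*x)*sin(4*x)/2 + 2·I. Substituting back brings back I: I = exp(-2*x)*sin(4*x) - exp(-2*x)*cos(4*x)/2 − 4·I.
Solving for I: (1 + 4)·I equals the remaining terms, so I = (1/5)·(exp(-2*x)*sin(4*x) - exp(-2*x)*cos(4*x)/2).

exp(-2*x)*sin(4*x)/5 - exp(-2*x)*cos(4*x)/10 + C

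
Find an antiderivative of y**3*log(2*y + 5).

y**4*log(2*y + 5)/4 - y**4/16 + 5*y**3/24 - 25*y**2/32 + 125*y/32 - 625*log(2*y + 5)/64 + C

Use integration by parts with u = log(2*y + 5), dv = y**3 dy.
Then du = 2/(2*y + 5) dy and v = y**4/4.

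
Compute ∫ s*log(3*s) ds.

Use integration by parts with u = log(3*s), dv = s ds.
Then du = 1/s ds and v = s**2/2.

s**2*(log(s) + log(3))/2 - s**2/4 + C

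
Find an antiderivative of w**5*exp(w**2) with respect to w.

Let u = w², du = 2w dw; rewrite as (1/2)∫ u^2·exp(1u) du.
Now integrate by parts 2 times.

(w**4 - 2*w**2 + 2)*exp(w**2)/2 + C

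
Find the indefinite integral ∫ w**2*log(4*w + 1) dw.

w**3*log(4*w + 1)/3 - w**3/9 + w**2/24 - w/48 + log(4*w + 1)/192 + C

Use integration by parts with u = log(4*w + 1), dv = w**2 dw.
Then du = 4/(4*w + 1) dw and v = w**3/3.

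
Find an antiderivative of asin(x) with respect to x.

x*asin(x) + sqrt(-x**2 + 1) + C

Use integration by parts with u = arcsin(x), dv = dx.
Then du = 1/sqrt(-x**2 + 1) dx.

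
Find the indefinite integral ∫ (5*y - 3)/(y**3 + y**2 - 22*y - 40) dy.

22*log(y - 5)/63 + 13*log(y + 2)/14 - 23*log(y + 4)/18 + C

Factor the denominator: (y - 5)*(y + 2)*(y + 4).
Partial-fraction decomposition: -23/(18*(y + 4)) + 13/(14*(y + 2)) + 22/(63*(y - 5)).
Integrate each term: A/(y−a) contributes A·log|y−a|.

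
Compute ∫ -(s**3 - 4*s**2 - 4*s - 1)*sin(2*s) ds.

Use integration by parts with u = s**3 - 4*s**2 - 4*s - 1, dv = -sin(2*s) ds, so v = cos(2*s)/2.
Apply parts 3 times (tabular method): alternate signs, differentiate u down to 0, integrate dv up.

s**3*cos(2*s)/2 - 3*s**2*sin(2*s)/4 - 2*s**2*cos(2*s) + 2*s*sin(2*s) - 11*s*cos(2*s)/4 + 11*sin(2*s)/8 + cos(2*s)/2 + C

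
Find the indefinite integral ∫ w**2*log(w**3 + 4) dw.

w**3*log(w**3 + 4)/3 - w**3/3 + 4*log(w**3 + 4)/3 + C

Let u = w**3 + 4, so du = (3*w**2) dw.
The integral becomes (1/3)·∫ log(u) du; integrate by parts with u′=log(u), dv′=du.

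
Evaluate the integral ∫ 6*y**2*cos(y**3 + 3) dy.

2*sin(y**3 + 3) + C

Let u = y**3 + 3, so du = (3*y**2) dy.
Rewriting, the integral becomes 2·∫ cos(u) du = 2·sin(u).
Substituting back, u = y**3 + 3.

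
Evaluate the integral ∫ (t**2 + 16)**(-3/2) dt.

Substitute t = 4·tan(θ), so dt = 4·sec(θ)^2 dθ and the radical becomes sqrt(t**2 + 16) = 4·sec(θ) by the Pythagorean identity.
Integrate the resulting trig expression in θ, then back-substitute tan(θ) = t/4, sec(θ) = sqrt(t**2 + 16)/4 (absorbing any constant into C).

t/(16*sqrt(t**2 + 16)) + C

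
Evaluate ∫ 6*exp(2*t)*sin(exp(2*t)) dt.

Let u = exp(2*t), so du = (2*exp(2*t)) dt.
Rewriting, the integral becomes 3·∫ sin(u) du = 3·-cos(u).
Substituting back, u = exp(2*t).

-3*cos(exp(2*t)) + C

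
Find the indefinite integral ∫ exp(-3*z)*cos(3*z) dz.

Let I denote the integral. Integrate by parts with u = cos(3*z), dv = exp(-3*z) dz, so v = -exp(-3*z)/3: I = -exp(-3*z)*cos(3*z)/3 − ∫ exp(-3*z)*sin(3*z) dz.
Apply parts again with u = sin(3*z), dv = exp(-3*z) dz: ∫ exp(-3*z)*sin(3*z) dz = -exp(-3*z)*sin(3*z)/3 + I. Substituting back brings back I: I = exp(-3*z)*sin(3*z)/3 - exp(-3*z)*cos(3*z)/3 − I.
Solving for I: (1 + 1)·I equals the remaining terms, so I = (1/2)·(exp(-3*z)*sin(3*z)/3 - exp(-3*z)*cos(3*z)/3).

exp(-3*z)*sin(3*z)/6 - exp(-3*z)*cos(3*z)/6 + C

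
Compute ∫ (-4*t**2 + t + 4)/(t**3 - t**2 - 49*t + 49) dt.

Factor the denominator: (t - 7)*(t - 1)*(t + 7).
Partial-fraction decomposition: -199/(112*(t + 7)) - 1/(48*(t - 1)) - 185/(84*(t - 7)).
Integrate each term: A/(t−a) contributes A·log|t−a|.

-185*log(t - 7)/84 - log(t - 1)/48 - 199*log(t + 7)/112 + C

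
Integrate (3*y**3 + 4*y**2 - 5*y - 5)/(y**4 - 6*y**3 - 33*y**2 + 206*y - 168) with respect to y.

395*log(y - 7)/78 - 77*log(y - 4)/30 - log(y - 1)/42 + 479*log(y + 6)/910 + C

Factor the denominator: (y - 7)*(y - 4)*(y - 1)*(y + 6).
Partial-fraction decomposition: 479/(910*(y + 6)) - 1/(42*(y - 1)) - 77/(30*(y - 4)) + 395/(78*(y - 7)).
Integrate each term: A/(y−a) contributes A·log|y−a|.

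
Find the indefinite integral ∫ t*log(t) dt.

Use integration by parts with u = log(t), dv = t dt.
Then du = 1/t dt and v = t**2/2.

t**2*log(t)/2 - t**2/4 + C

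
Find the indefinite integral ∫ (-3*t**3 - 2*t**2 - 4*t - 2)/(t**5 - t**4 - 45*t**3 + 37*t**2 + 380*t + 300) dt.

Factor the denominator: (t - 5)**2*(t + 1)*(t + 2)*(t + 6).
Partial-fraction decomposition: 299/(1210*(t + 6)) - 11/(98*(t + 2)) + 1/(60*(t + 1)) - 10781/(71148*(t - 5)) - 149/(154*(t - 5)**2).
Integrate each term; A/(t−a) gives A·log|t−a|; A/(t−a)² gives −A/(t−a).

-10781*log(t - 5)/71148 + log(t + 1)/60 - 11*log(t + 2)/98 + 299*log(t + 6)/1210 + 149/(154*t - 770) + C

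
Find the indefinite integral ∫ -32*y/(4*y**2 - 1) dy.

Let u = 4*y**2 - 1, so du = (8*y) dy.
Rewriting, the integral becomes -4·∫ 1/u du = -4·log(u).
Substituting back, u = 4*y**2 - 1.

-4*log(4*y**2 - 1) + C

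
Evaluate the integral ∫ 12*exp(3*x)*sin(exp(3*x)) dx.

-4*cos(exp(3*x)) + C

Let u = exp(3*x), so du = (3*exp(3*x)) dx.
Rewriting, the integral becomes 4·∫ sin(u) du = 4·-cos(u).
Substituting back, u = exp(3*x).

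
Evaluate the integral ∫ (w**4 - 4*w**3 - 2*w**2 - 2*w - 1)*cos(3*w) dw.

Use integration by parts with u = w**4 - 4*w**3 - 2*w**2 - 2*w - 1, dv = cos(3*w) dw, so v = sin(3*w)/3.
Apply parts 4 times (tabular method): alternate signs, differentiate u down to 0, integrate dv up.

w**4*sin(3*w)/3 - 4*w**3*sin(3*w)/3 + 4*w**3*cos(3*w)/9 - 10*w**2*sin(3*w)/9 - 4*w**2*cos(3*w)/3 + 2*w*sin(3*w)/9 - 20*w*cos(3*w)/27 - 7*sin(3*w)/81 + 2*cos(3*w)/27 + C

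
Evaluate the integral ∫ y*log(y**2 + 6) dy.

y**2*log(y**2 + 6)/2 - y**2/2 + 3*log(y**2 + 6) + C

Let u = y**2 + 6, so du = (2*y) dy.
The integral becomes (1/2)·∫ log(u) du; integrate by parts with u′=log(u), dv′=du.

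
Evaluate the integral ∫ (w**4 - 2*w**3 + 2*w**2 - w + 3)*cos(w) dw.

Use integration by parts with u = w**4 - 2*w**3 + 2*w**2 - w + 3, dv = cos(w) dw, so v = sin(w).
Apply parts 4 times (tabular method): alternate signs, differentiate u down to 0, integrate dv up.

w**4*sin(w) - 2*w**3*sin(w) + 4*w**3*cos(w) - 10*w**2*sin(w) - 6*w**2*cos(w) + 11*w*sin(w) - 20*w*cos(w) + 23*sin(w) + 11*cos(w) + C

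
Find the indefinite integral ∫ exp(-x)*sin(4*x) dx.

-exp(-x)*sin(4*x)/17 - 4*exp(-x)*cos(4*x)/17 + C

Let I denote the integral. Integrate by parts with u = sin(4*x), dv = exp(-x) dx, so v = -exp(-x): I = -exp(-x)*sin(4*x) + 4·∫ exp(-x)*cos(4*x) dx.
Apply parts again with u = cos(4*x), dv = exp(-x) dx: ∫ exp(-x)*cos(4*x) dx = -exp(-x)*cos(4*x) − 4·I. Substituting back brings back I: I = -exp(-x)*sin(4*x) - 4*exp(-x)*cos(4*x) − 16·I.
Solving for I: (1 + 16)·I equals the remaining terms, so I = (1/17)·(-exp(-x)*sin(4*x) - 4*exp(-x)*cos(4*x)).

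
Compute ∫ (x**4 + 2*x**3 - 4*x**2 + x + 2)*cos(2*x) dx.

x**4*sin(2*x)/2 + x**3*sin(2*x) + x**3*cos(2*x) - 7*x**2*sin(2*x)/2 + 3*x**2*cos(2*x)/2 - x*sin(2*x) - 7*x*cos(2*x)/2 + 11*sin(2*x)/4 - cos(2*x)/2 + C

Use integration by parts with u = x**4 + 2*x**3 - 4*x**2 + x + 2, dv = cos(2*x) dx, so v = sin(2*x)/2.
Apply parts 4 times (tabular method): alternate signs, differentiate u down to 0, integrate dv up.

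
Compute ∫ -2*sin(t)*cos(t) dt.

Let u = sin(t), so du = (cos(t)) dt.
Rewriting, the integral becomes -2·∫ u^1 du = -2·u^2/2.
Substituting back, u = sin(t).

-sin(t)**2 + C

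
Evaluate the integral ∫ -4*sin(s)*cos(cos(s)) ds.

4*sin(cos(s)) + C

Let u = cos(s), so du = (-sin(s)) ds.
Rewriting, the integral becomes 4·∫ cos(u) du = 4·sin(u).
Substituting back, u = cos(s).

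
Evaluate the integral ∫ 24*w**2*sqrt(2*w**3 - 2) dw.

8*(2*w**3 - 2)**(3/2)/3 + C

Let u = 2*w**3 - 2, so du = (6*w**2) dw.
Rewriting, the integral becomes 4·∫ √u du = 4·(2/3)u^(3/2).
Substituting back, u = 2*w**3 - 2.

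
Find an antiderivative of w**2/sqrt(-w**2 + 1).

Substitute w = sin(θ), so dw = cos(θ) dθ and the radical becomes sqrt(-w**2 + 1) = cos(θ) by the Pythagorean identity.
Integrate the resulting trig expression in θ, then back-substitute θ = asin(w), sin(θ) = w, cos(θ) = sqrt(-w**2 + 1) (absorbing any constant into C).

-w*sqrt(-w**2 + 1)/2 + asin(w)/2 + C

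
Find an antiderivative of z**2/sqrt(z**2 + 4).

z*sqrt(z**2 + 4)/2 - 2*log(z + sqrt(z**2 + 4)) + C

Substitute z = 2·tan(θ), so dz = 2·sec(θ)^2 dθ and the radical becomes sqrt(z**2 + 4) = 2·sec(θ) by the Pythagorean identity.
Integrate the resulting trig expression in θ, then back-substitute tan(θ) = z/2, sec(θ) = sqrt(z**2 + 4)/2 (absorbing any constant into C).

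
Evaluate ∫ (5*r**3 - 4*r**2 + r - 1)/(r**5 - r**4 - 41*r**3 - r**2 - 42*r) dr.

Factor the denominator: r*(r - 7)*(r + 6)*(r**2 + 1).
Partial-fraction decomposition: (5*r + 7)/(74*(r**2 + 1)) - 1231/(2886*(r + 6)) + 61/(182*(r - 7)) + 1/(42*r).
Integrate each term; A/(r−a) gives A·log|r−a|; the (Br+D)/(r²+p²) term gives a log and an atan.

log(r)/42 + 61*log(r - 7)/182 - 1231*log(r + 6)/2886 + 5*log(r**2 + 1)/148 + 7*atan(r)/74 + C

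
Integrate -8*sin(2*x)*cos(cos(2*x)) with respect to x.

Let u = cos(2*x), so du = (-2*sin(2*x)) dx.
Rewriting, the integral becomes 4·∫ cos(u) du = 4·sin(u).
Substituting back, u = cos(2*x).

4*sin(cos(2*x)) + C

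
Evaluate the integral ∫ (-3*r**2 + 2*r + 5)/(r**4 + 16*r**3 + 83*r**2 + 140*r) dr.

Factor the denominator: r*(r + 4)*(r + 5)*(r + 7).
Partial-fraction decomposition: 26/(7*(r + 7)) - 8/(r + 5) + 17/(4*(r + 4)) + 1/(28*r).
Integrate each term: A/(r−a) contributes A·log|r−a|.

log(r)/28 + 17*log(r + 4)/4 - 8*log(r + 5) + 26*log(r + 7)/7 + C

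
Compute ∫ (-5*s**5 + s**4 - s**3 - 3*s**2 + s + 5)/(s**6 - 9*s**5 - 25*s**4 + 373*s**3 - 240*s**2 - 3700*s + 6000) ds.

Factor the denominator: (s - 6)*(s - 5)**2*(s - 2)*(s + 4)*(s + 5).
Partial-fraction decomposition: -163/(77*(s + 5)) + 5393/(4860*(s + 4)) + 157/(1512*(s - 2)) + 19934/(243*(s - 5)) + 1519/(27*(s - 5)**2) - 37897/(440*(s - 6)).
Integrate each term; A/(s−a) gives A·log|s−a|; A/(s−a)² gives −A/(s−a).

-37897*log(s - 6)/440 + 19934*log(s - 5)/243 + 157*log(s - 2)/1512 + 5393*log(s + 4)/4860 - 163*log(s + 5)/77 - 1519/(27*s - 135) + C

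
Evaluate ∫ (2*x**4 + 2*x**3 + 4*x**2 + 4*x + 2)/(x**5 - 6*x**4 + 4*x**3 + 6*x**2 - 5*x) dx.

Factor the denominator: x*(x - 5)*(x - 1)**2*(x + 1).
Partial-fraction decomposition: 1/(12*(x + 1)) - 17/(16*(x - 1)) - 7/(4*(x - 1)**2) + 811/(240*(x - 5)) - 2/(5*x).
Integrate each term; A/(x−a) gives A·log|x−a|; A/(x−a)² gives −A/(x−a).

-2*log(x)/5 + 811*log(x - 5)/240 - 17*log(x - 1)/16 + log(x + 1)/12 + 7/(4*x - 4) + C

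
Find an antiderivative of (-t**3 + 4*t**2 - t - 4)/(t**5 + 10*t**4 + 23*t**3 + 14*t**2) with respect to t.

Factor the denominator: t**2*(t + 1)*(t + 2)*(t + 7).
Partial-fraction decomposition: 271/(735*(t + 7)) - 11/(10*(t + 2)) + 1/(3*(t + 1)) + 39/(98*t) - 2/(7*t**2).
Integrate each term; A/(t−a) gives A·log|t−a|; A/(t−a)² gives −A/(t−a).

39*log(t)/98 + log(t + 1)/3 - 11*log(t + 2)/10 + 271*log(t + 7)/735 + 2/(7*t) + C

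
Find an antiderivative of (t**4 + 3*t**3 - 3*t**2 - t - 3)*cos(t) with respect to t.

Use integration by parts with u = t**4 + 3*t**3 - 3*t**2 - t - 3, dv = cos(t) dt, so v = sin(t).
Apply parts 4 times (tabular method): alternate signs, differentiate u down to 0, integrate dv up.

t**4*sin(t) + 3*t**3*sin(t) + 4*t**3*cos(t) - 15*t**2*sin(t) + 9*t**2*cos(t) - 19*t*sin(t) - 30*t*cos(t) + 27*sin(t) - 19*cos(t) + C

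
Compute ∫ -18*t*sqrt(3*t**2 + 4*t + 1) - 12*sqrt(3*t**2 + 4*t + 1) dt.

Let u = 3*t**2 + 4*t + 1, so du = (6*t + 4) dt.
Rewriting, the integral becomes -3·∫ √u du = -3·(2/3)u^(3/2).
Substituting back, u = 3*t**2 + 4*t + 1.

-2*(3*t**2 + 4*t + 1)**(3/2) + C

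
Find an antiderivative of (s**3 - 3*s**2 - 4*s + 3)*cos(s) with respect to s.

Use integration by parts with u = s**3 - 3*s**2 - 4*s + 3, dv = cos(s) ds, so v = sin(s).
Apply parts 3 times (tabular method): alternate signs, differentiate u down to 0, integrate dv up.

s**3*sin(s) - 3*s**2*sin(s) + 3*s**2*cos(s) - 10*s*sin(s) - 6*s*cos(s) + 9*sin(s) - 10*cos(s) + C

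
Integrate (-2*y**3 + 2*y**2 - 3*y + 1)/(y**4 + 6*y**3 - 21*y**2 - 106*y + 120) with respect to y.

Factor the denominator: (y - 4)*(y - 1)*(y + 5)*(y + 6).
Partial-fraction decomposition: -523/(70*(y + 6)) + 158/(27*(y + 5)) + 1/(63*(y - 1)) - 107/(270*(y - 4)).
Integrate each term: A/(y−a) contributes A·log|y−a|.

-107*log(y - 4)/270 + log(y - 1)/63 + 158*log(y + 5)/27 - 523*log(y + 6)/70 + C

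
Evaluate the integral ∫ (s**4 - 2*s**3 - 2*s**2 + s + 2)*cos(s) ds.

s**4*sin(s) - 2*s**3*sin(s) + 4*s**3*cos(s) - 14*s**2*sin(s) - 6*s**2*cos(s) + 13*s*sin(s) - 28*s*cos(s) + 30*sin(s) + 13*cos(s) + C

Use integration by parts with u = s**4 - 2*s**3 - 2*s**2 + s + 2, dv = cos(s) ds, so v = sin(s).
Apply parts 4 times (tabular method): alternate signs, differentiate u down to 0, integrate dv up.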